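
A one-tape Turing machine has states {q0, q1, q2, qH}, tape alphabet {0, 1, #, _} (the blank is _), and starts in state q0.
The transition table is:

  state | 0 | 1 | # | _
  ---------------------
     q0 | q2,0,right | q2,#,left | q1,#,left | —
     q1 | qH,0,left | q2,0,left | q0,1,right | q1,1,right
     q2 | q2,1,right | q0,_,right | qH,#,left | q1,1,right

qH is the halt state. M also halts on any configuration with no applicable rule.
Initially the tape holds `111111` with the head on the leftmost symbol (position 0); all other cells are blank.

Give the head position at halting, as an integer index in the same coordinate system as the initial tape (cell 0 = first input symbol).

q0 | _[1]11111_   read 1 → write #, move left, go to q2
q2 | [_]#11111_   read _ → write 1, move right, go to q1
q1 | 1[#]11111_   read # → write 1, move right, go to q0
q0 | 11[1]1111_   read 1 → write #, move left, go to q2
q2 | 1[1]#1111_   read 1 → write _, move right, go to q0
q0 | 1_[#]1111_   read # → write #, move left, go to q1
q1 | 1[_]#1111_   read _ → write 1, move right, go to q1
q1 | 11[#]1111_   read # → write 1, move right, go to q0
q0 | 111[1]111_   read 1 → write #, move left, go to q2
q2 | 11[1]#111_   read 1 → write _, move right, go to q0
q0 | 11_[#]111_   read # → write #, move left, go to q1
q1 | 11[_]#111_   read _ → write 1, move right, go to q1
q1 | 111[#]111_   read # → write 1, move right, go to q0
q0 | 1111[1]11_   read 1 → write #, move left, go to q2
q2 | 111[1]#11_   read 1 → write _, move right, go to q0
q0 | 111_[#]11_   read # → write #, move left, go to q1
q1 | 111[_]#11_   read _ → write 1, move right, go to q1
q1 | 1111[#]11_   read # → write 1, move right, go to q0
q0 | 11111[1]1_   read 1 → write #, move left, go to q2
q2 | 1111[1]#1_   read 1 → write _, move right, go to q0
q0 | 1111_[#]1_   read # → write #, move left, go to q1
q1 | 1111[_]#1_   read _ → write 1, move right, go to q1
q1 | 11111[#]1_   read # → write 1, move right, go to q0
q0 | 111111[1]_   read 1 → write #, move left, go to q2
q2 | 11111[1]#_   read 1 → write _, move right, go to q0
q0 | 11111_[#]_   read # → write #, move left, go to q1
q1 | 11111[_]#_   read _ → write 1, move right, go to q1
q1 | 111111[#]_   read # → write 1, move right, go to q0
q0 | 1111111[_]
At halt the head is at cell 6.

6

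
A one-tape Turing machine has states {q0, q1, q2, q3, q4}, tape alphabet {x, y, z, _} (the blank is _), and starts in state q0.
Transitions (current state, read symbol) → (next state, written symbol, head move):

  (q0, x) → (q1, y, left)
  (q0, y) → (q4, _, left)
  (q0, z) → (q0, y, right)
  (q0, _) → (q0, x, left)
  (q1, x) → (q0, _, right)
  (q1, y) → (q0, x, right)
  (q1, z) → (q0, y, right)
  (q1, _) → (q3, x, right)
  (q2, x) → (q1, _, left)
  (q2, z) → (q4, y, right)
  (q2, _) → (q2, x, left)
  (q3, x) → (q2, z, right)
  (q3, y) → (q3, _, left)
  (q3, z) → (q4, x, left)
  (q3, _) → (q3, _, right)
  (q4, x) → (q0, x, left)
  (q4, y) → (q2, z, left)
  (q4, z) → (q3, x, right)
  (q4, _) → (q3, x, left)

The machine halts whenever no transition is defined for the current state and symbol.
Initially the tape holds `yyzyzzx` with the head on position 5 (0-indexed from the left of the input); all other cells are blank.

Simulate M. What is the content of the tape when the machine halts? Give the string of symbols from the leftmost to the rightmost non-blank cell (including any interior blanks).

state=q0 head=5 tape=yyzyz[z]x   (q0,z)→(q0,y,right)
state=q0 head=6 tape=yyzyzy[x]   (q0,x)→(q1,y,left)
state=q1 head=5 tape=yyzyz[y]y   (q1,y)→(q0,x,right)
state=q0 head=6 tape=yyzyzx[y]   (q0,y)→(q4,_,left)
state=q4 head=5 tape=yyzyz[x]_   (q4,x)→(q0,x,left)
state=q0 head=4 tape=yyzy[z]x_   (q0,z)→(q0,y,right)
state=q0 head=5 tape=yyzyy[x]_   (q0,x)→(q1,y,left)
state=q1 head=4 tape=yyzy[y]y_   (q1,y)→(q0,x,right)
state=q0 head=5 tape=yyzyx[y]_   (q0,y)→(q4,_,left)
state=q4 head=4 tape=yyzy[x]__   (q4,x)→(q0,x,left)
state=q0 head=3 tape=yyz[y]x__   (q0,y)→(q4,_,left)
state=q4 head=2 tape=yy[z]_x__   (q4,z)→(q3,x,right)
state=q3 head=3 tape=yyx[_]x__   (q3,_)→(q3,_,right)
state=q3 head=4 tape=yyx_[x]__   (q3,x)→(q2,z,right)
state=q2 head=5 tape=yyx_z[_]_   (q2,_)→(q2,x,left)
state=q2 head=4 tape=yyx_[z]x_   (q2,z)→(q4,y,right)
state=q4 head=5 tape=yyx_y[x]_   (q4,x)→(q0,x,left)
state=q0 head=4 tape=yyx_[y]x_   (q0,y)→(q4,_,left)
state=q4 head=3 tape=yyx[_]_x_   (q4,_)→(q3,x,left)
state=q3 head=2 tape=yy[x]x_x_   (q3,x)→(q2,z,right)
state=q2 head=3 tape=yyz[x]_x_   (q2,x)→(q1,_,left)
state=q1 head=2 tape=yy[z]__x_   (q1,z)→(q0,y,right)
state=q0 head=3 tape=yyy[_]_x_   (q0,_)→(q0,x,left)
state=q0 head=2 tape=yy[y]x_x_   (q0,y)→(q4,_,left)
state=q4 head=1 tape=y[y]_x_x_   (q4,y)→(q2,z,left)
state=q2 head=0 tape=[y]z_x_x_
The non-blank tape span at halt is yz_x_x.

yz_x_x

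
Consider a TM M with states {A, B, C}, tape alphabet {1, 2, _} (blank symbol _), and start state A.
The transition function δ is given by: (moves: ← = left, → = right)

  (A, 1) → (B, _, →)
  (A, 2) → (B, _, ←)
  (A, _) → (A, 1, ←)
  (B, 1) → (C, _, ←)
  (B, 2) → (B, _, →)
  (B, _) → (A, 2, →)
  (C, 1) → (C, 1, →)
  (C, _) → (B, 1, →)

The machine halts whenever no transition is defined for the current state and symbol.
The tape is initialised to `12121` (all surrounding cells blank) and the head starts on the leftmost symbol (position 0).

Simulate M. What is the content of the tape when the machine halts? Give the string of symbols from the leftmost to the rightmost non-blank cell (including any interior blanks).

1__2__1

state=A head=0 tape=[1]2121___   (A,1)→(B,_,→)
state=B head=1 tape=_[2]121___   (B,2)→(B,_,→)
state=B head=2 tape=__[1]21___   (B,1)→(C,_,←)
state=C head=1 tape=_[_]_21___   (C,_)→(B,1,→)
state=B head=2 tape=_1[_]21___   (B,_)→(A,2,→)
state=A head=3 tape=_12[2]1___   (A,2)→(B,_,←)
state=B head=2 tape=_1[2]_1___   (B,2)→(B,_,→)
state=B head=3 tape=_1_[_]1___   (B,_)→(A,2,→)
state=A head=4 tape=_1_2[1]___   (A,1)→(B,_,→)
state=B head=5 tape=_1_2_[_]__   (B,_)→(A,2,→)
state=A head=6 tape=_1_2_2[_]_   (A,_)→(A,1,←)
state=A head=5 tape=_1_2_[2]1_   (A,2)→(B,_,←)
state=B head=4 tape=_1_2[_]_1_   (B,_)→(A,2,→)
state=A head=5 tape=_1_22[_]1_   (A,_)→(A,1,←)
state=A head=4 tape=_1_2[2]11_   (A,2)→(B,_,←)
state=B head=3 tape=_1_[2]_11_   (B,2)→(B,_,→)
state=B head=4 tape=_1__[_]11_   (B,_)→(A,2,→)
state=A head=5 tape=_1__2[1]1_   (A,1)→(B,_,→)
state=B head=6 tape=_1__2_[1]_   (B,1)→(C,_,←)
state=C head=5 tape=_1__2[_]__   (C,_)→(B,1,→)
state=B head=6 tape=_1__21[_]_   (B,_)→(A,2,→)
state=A head=7 tape=_1__212[_]   (A,_)→(A,1,←)
state=A head=6 tape=_1__21[2]1   (A,2)→(B,_,←)
state=B head=5 tape=_1__2[1]_1   (B,1)→(C,_,←)
state=C head=4 tape=_1__[2]__1
The non-blank tape span at halt is 1__2__1.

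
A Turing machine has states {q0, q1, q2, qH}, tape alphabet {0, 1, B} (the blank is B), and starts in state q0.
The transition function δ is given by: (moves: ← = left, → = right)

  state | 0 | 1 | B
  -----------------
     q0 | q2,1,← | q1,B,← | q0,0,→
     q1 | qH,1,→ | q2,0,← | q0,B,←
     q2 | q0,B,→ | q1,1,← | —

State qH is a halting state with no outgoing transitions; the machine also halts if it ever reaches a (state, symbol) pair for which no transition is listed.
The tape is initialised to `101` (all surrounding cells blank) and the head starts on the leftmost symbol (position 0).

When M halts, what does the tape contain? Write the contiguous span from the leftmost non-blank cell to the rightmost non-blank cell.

q0 | BBB[1]01   read 1 → write B, move ←, go to q1
q1 | BB[B]B01   read B → write B, move ←, go to q0
q0 | B[B]BB01   read B → write 0, move →, go to q0
q0 | B0[B]B01   read B → write 0, move →, go to q0
q0 | B00[B]01   read B → write 0, move →, go to q0
q0 | B000[0]1   read 0 → write 1, move ←, go to q2
q2 | B00[0]11   read 0 → write B, move →, go to q0
q0 | B00B[1]1   read 1 → write B, move ←, go to q1
q1 | B00[B]B1   read B → write B, move ←, go to q0
q0 | B0[0]BB1   read 0 → write 1, move ←, go to q2
q2 | B[0]1BB1   read 0 → write B, move →, go to q0
q0 | BB[1]BB1   read 1 → write B, move ←, go to q1
q1 | B[B]BBB1   read B → write B, move ←, go to q0
q0 | [B]BBBB1   read B → write 0, move →, go to q0
q0 | 0[B]BBB1   read B → write 0, move →, go to q0
q0 | 00[B]BB1   read B → write 0, move →, go to q0
q0 | 000[B]B1   read B → write 0, move →, go to q0
q0 | 0000[B]1   read B → write 0, move →, go to q0
q0 | 00000[1]   read 1 → write B, move ←, go to q1
q1 | 0000[0]B   read 0 → write 1, move →, go to qH
qH | 00001[B]
The non-blank tape span at halt is 00001.

00001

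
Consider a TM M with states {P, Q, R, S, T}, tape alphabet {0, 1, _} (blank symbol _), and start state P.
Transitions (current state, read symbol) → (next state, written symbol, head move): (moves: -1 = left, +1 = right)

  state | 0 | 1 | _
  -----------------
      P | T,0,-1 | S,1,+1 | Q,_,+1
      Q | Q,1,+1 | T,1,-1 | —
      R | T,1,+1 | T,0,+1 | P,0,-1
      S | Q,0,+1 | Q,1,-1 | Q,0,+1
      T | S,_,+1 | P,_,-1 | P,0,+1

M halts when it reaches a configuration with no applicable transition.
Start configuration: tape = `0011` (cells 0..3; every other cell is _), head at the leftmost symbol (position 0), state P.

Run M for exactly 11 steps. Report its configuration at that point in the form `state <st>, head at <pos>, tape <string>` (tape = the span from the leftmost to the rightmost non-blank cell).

state T, head at -1, tape 00_11

P | _[0]011   read 0 → write 0, move -1, go to T
T | [_]0011   read _ → write 0, move +1, go to P
P | 0[0]011   read 0 → write 0, move -1, go to T
T | [0]0011   read 0 → write _, move +1, go to S
S | _[0]011   read 0 → write 0, move +1, go to Q
Q | _0[0]11   read 0 → write 1, move +1, go to Q
Q | _01[1]1   read 1 → write 1, move -1, go to T
T | _0[1]11   read 1 → write _, move -1, go to P
P | _[0]_11   read 0 → write 0, move -1, go to T
T | [_]0_11   read _ → write 0, move +1, go to P
P | 0[0]_11   read 0 → write 0, move -1, go to T
T | [0]0_11
After 11 steps: state T, head at -1, tape 00_11.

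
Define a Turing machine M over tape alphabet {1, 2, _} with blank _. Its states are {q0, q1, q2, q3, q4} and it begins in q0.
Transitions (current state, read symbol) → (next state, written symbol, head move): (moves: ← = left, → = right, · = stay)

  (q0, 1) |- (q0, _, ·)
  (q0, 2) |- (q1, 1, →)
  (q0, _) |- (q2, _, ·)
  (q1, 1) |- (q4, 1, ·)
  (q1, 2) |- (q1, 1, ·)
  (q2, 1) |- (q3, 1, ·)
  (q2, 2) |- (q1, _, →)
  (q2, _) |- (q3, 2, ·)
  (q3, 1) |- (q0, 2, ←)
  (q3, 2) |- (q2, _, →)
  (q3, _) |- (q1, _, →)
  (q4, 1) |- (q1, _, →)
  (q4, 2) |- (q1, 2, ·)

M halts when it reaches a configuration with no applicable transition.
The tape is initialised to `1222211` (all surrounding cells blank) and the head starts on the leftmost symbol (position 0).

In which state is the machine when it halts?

q0 | [1]222211_   read 1 → write _, move ·, go to q0
q0 | [_]222211_   read _ → write _, move ·, go to q2
q2 | [_]222211_   read _ → write 2, move ·, go to q3
q3 | [2]222211_   read 2 → write _, move →, go to q2
q2 | _[2]22211_   read 2 → write _, move →, go to q1
q1 | __[2]2211_   read 2 → write 1, move ·, go to q1
q1 | __[1]2211_   read 1 → write 1, move ·, go to q4
q4 | __[1]2211_   read 1 → write _, move →, go to q1
q1 | ___[2]211_   read 2 → write 1, move ·, go to q1
q1 | ___[1]211_   read 1 → write 1, move ·, go to q4
q4 | ___[1]211_   read 1 → write _, move →, go to q1
q1 | ____[2]11_   read 2 → write 1, move ·, go to q1
q1 | ____[1]11_   read 1 → write 1, move ·, go to q4
q4 | ____[1]11_   read 1 → write _, move →, go to q1
q1 | _____[1]1_   read 1 → write 1, move ·, go to q4
q4 | _____[1]1_   read 1 → write _, move →, go to q1
q1 | ______[1]_   read 1 → write 1, move ·, go to q4
q4 | ______[1]_   read 1 → write _, move →, go to q1
q1 | _______[_]
No transition is defined for (q1, _); M halts in state q1.

q1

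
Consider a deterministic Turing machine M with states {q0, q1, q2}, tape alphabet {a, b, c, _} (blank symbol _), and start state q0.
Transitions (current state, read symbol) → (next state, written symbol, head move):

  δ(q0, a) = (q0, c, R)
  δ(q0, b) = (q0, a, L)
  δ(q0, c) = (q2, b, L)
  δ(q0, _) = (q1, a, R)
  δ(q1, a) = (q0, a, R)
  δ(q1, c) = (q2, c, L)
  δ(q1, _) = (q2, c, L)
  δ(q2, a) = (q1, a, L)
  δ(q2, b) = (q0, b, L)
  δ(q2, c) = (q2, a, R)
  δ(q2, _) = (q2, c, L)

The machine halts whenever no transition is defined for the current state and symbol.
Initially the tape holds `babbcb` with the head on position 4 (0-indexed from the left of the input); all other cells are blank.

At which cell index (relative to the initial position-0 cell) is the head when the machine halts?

0

q0 | _babb[c]b   read c → write b, move L, go to q2
q2 | _bab[b]bb   read b → write b, move L, go to q0
q0 | _ba[b]bbb   read b → write a, move L, go to q0
q0 | _b[a]abbb   read a → write c, move R, go to q0
q0 | _bc[a]bbb   read a → write c, move R, go to q0
q0 | _bcc[b]bb   read b → write a, move L, go to q0
q0 | _bc[c]abb   read c → write b, move L, go to q2
q2 | _b[c]babb   read c → write a, move R, go to q2
q2 | _ba[b]abb   read b → write b, move L, go to q0
q0 | _b[a]babb   read a → write c, move R, go to q0
q0 | _bc[b]abb   read b → write a, move L, go to q0
q0 | _b[c]aabb   read c → write b, move L, go to q2
q2 | _[b]baabb   read b → write b, move L, go to q0
q0 | [_]bbaabb   read _ → write a, move R, go to q1
q1 | a[b]baabb
At halt the head is at cell 0.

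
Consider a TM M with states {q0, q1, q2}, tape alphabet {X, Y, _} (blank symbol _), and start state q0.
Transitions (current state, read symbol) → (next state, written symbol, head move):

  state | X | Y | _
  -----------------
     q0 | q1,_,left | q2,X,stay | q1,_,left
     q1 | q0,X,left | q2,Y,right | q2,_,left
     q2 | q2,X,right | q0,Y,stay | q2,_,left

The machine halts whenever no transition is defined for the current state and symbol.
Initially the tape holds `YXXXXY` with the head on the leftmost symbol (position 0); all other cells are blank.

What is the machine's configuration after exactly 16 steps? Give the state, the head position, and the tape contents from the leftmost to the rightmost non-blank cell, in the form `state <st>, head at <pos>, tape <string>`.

state q2, head at 5, tape XXXXXX

q0 | [Y]XXXXY_   read Y → write X, move stay, go to q2
q2 | [X]XXXXY_   read X → write X, move right, go to q2
q2 | X[X]XXXY_   read X → write X, move right, go to q2
q2 | XX[X]XXY_   read X → write X, move right, go to q2
q2 | XXX[X]XY_   read X → write X, move right, go to q2
q2 | XXXX[X]Y_   read X → write X, move right, go to q2
q2 | XXXXX[Y]_   read Y → write Y, move stay, go to q0
q0 | XXXXX[Y]_   read Y → write X, move stay, go to q2
q2 | XXXXX[X]_   read X → write X, move right, go to q2
q2 | XXXXXX[_]   read _ → write _, move left, go to q2
q2 | XXXXX[X]_   read X → write X, move right, go to q2
q2 | XXXXXX[_]   read _ → write _, move left, go to q2
q2 | XXXXX[X]_   read X → write X, move right, go to q2
q2 | XXXXXX[_]   read _ → write _, move left, go to q2
q2 | XXXXX[X]_   read X → write X, move right, go to q2
q2 | XXXXXX[_]   read _ → write _, move left, go to q2
q2 | XXXXX[X]_
After 16 steps: state q2, head at 5, tape XXXXXX.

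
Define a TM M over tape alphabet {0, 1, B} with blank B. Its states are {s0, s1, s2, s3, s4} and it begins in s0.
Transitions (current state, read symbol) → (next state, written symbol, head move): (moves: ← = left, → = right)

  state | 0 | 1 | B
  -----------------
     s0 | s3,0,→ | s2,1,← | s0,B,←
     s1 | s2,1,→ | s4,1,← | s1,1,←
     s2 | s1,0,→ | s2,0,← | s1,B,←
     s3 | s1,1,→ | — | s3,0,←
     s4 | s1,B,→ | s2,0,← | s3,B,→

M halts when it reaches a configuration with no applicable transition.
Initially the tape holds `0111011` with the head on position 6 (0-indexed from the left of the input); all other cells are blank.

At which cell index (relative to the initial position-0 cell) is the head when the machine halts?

s0 | 011101[1]BB   read 1 → write 1, move ←, go to s2
s2 | 01110[1]1BB   read 1 → write 0, move ←, go to s2
s2 | 0111[0]01BB   read 0 → write 0, move →, go to s1
s1 | 01110[0]1BB   read 0 → write 1, move →, go to s2
s2 | 011101[1]BB   read 1 → write 0, move ←, go to s2
s2 | 01110[1]0BB   read 1 → write 0, move ←, go to s2
s2 | 0111[0]00BB   read 0 → write 0, move →, go to s1
s1 | 01110[0]0BB   read 0 → write 1, move →, go to s2
s2 | 011101[0]BB   read 0 → write 0, move →, go to s1
s1 | 0111010[B]B   read B → write 1, move ←, go to s1
s1 | 011101[0]1B   read 0 → write 1, move →, go to s2
s2 | 0111011[1]B   read 1 → write 0, move ←, go to s2
s2 | 011101[1]0B   read 1 → write 0, move ←, go to s2
s2 | 01110[1]00B   read 1 → write 0, move ←, go to s2
s2 | 0111[0]000B   read 0 → write 0, move →, go to s1
s1 | 01110[0]00B   read 0 → write 1, move →, go to s2
s2 | 011101[0]0B   read 0 → write 0, move →, go to s1
s1 | 0111010[0]B   read 0 → write 1, move →, go to s2
s2 | 01110101[B]   read B → write B, move ←, go to s1
s1 | 0111010[1]B   read 1 → write 1, move ←, go to s4
s4 | 011101[0]1B   read 0 → write B, move →, go to s1
s1 | 011101B[1]B   read 1 → write 1, move ←, go to s4
s4 | 011101[B]1B   read B → write B, move →, go to s3
s3 | 011101B[1]B
At halt the head is at cell 7.

7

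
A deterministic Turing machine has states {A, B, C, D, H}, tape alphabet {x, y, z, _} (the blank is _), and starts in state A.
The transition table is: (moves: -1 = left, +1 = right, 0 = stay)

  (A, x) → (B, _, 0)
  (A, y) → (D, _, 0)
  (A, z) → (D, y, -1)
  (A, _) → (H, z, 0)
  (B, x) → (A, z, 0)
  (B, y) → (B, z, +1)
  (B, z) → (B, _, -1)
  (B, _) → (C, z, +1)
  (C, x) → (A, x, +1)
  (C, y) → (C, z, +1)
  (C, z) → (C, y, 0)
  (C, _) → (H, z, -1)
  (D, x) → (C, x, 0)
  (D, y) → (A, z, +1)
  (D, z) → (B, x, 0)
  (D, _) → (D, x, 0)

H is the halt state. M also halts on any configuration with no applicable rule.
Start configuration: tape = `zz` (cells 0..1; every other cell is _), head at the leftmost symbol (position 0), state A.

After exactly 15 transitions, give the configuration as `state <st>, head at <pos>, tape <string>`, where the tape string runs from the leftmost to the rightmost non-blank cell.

state=A head=0 tape=_[z]z_   (A,z)→(D,y,-1)
state=D head=-1 tape=[_]yz_   (D,_)→(D,x,0)
state=D head=-1 tape=[x]yz_   (D,x)→(C,x,0)
state=C head=-1 tape=[x]yz_   (C,x)→(A,x,+1)
state=A head=0 tape=x[y]z_   (A,y)→(D,_,0)
state=D head=0 tape=x[_]z_   (D,_)→(D,x,0)
state=D head=0 tape=x[x]z_   (D,x)→(C,x,0)
state=C head=0 tape=x[x]z_   (C,x)→(A,x,+1)
state=A head=1 tape=xx[z]_   (A,z)→(D,y,-1)
state=D head=0 tape=x[x]y_   (D,x)→(C,x,0)
state=C head=0 tape=x[x]y_   (C,x)→(A,x,+1)
state=A head=1 tape=xx[y]_   (A,y)→(D,_,0)
state=D head=1 tape=xx[_]_   (D,_)→(D,x,0)
state=D head=1 tape=xx[x]_   (D,x)→(C,x,0)
state=C head=1 tape=xx[x]_   (C,x)→(A,x,+1)
state=A head=2 tape=xxx[_]
After 15 steps: state A, head at 2, tape xxx.

state A, head at 2, tape xxx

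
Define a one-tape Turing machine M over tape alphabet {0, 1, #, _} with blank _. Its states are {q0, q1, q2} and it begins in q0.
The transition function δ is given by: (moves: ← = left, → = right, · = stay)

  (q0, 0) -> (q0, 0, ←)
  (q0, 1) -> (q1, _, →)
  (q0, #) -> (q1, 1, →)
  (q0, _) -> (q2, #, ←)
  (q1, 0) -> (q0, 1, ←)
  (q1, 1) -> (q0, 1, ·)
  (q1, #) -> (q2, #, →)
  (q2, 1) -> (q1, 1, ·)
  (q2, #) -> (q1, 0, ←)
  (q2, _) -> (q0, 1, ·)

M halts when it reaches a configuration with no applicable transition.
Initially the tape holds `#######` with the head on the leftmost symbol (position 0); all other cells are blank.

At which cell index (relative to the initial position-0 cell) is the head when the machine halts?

2

state=q0 head=0 tape=[#]######   (q0,#)→(q1,1,→)
state=q1 head=1 tape=1[#]#####   (q1,#)→(q2,#,→)
state=q2 head=2 tape=1#[#]####   (q2,#)→(q1,0,←)
state=q1 head=1 tape=1[#]0####   (q1,#)→(q2,#,→)
state=q2 head=2 tape=1#[0]####
At halt the head is at cell 2.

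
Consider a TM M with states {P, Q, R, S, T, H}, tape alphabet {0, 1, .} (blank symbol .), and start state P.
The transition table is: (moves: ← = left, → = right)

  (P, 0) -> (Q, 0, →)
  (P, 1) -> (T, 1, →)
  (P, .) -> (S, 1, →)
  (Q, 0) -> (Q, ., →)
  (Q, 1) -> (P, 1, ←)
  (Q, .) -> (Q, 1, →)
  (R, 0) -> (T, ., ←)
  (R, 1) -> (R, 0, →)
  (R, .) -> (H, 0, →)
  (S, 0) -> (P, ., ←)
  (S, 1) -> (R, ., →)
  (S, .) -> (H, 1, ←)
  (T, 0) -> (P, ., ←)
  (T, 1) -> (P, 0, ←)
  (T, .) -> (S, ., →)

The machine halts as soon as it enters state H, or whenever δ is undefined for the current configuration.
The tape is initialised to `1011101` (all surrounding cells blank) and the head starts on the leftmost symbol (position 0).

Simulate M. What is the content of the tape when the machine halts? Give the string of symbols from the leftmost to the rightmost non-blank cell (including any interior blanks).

1..011.1

state=P head=0 tape=[1]011101.   (P,1)→(T,1,→)
state=T head=1 tape=1[0]11101.   (T,0)→(P,.,←)
state=P head=0 tape=[1].11101.   (P,1)→(T,1,→)
state=T head=1 tape=1[.]11101.   (T,.)→(S,.,→)
state=S head=2 tape=1.[1]1101.   (S,1)→(R,.,→)
state=R head=3 tape=1..[1]101.   (R,1)→(R,0,→)
state=R head=4 tape=1..0[1]01.   (R,1)→(R,0,→)
state=R head=5 tape=1..00[0]1.   (R,0)→(T,.,←)
state=T head=4 tape=1..0[0].1.   (T,0)→(P,.,←)
state=P head=3 tape=1..[0]..1.   (P,0)→(Q,0,→)
state=Q head=4 tape=1..0[.].1.   (Q,.)→(Q,1,→)
state=Q head=5 tape=1..01[.]1.   (Q,.)→(Q,1,→)
state=Q head=6 tape=1..011[1].   (Q,1)→(P,1,←)
state=P head=5 tape=1..01[1]1.   (P,1)→(T,1,→)
state=T head=6 tape=1..011[1].   (T,1)→(P,0,←)
state=P head=5 tape=1..01[1]0.   (P,1)→(T,1,→)
state=T head=6 tape=1..011[0].   (T,0)→(P,.,←)
state=P head=5 tape=1..01[1]..   (P,1)→(T,1,→)
state=T head=6 tape=1..011[.].   (T,.)→(S,.,→)
state=S head=7 tape=1..011.[.]   (S,.)→(H,1,←)
state=H head=6 tape=1..011[.]1
The non-blank tape span at halt is 1..011.1.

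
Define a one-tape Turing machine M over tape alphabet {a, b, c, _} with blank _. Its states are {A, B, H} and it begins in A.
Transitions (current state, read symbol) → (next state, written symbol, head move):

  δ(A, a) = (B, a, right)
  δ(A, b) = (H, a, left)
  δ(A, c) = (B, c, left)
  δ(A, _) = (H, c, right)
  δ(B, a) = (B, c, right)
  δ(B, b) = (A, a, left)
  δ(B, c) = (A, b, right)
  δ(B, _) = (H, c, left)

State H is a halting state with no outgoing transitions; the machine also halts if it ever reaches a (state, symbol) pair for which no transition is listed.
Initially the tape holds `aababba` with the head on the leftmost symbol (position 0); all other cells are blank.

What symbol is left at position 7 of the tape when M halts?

state=A head=0 tape=[a]ababba_   (A,a)→(B,a,right)
state=B head=1 tape=a[a]babba_   (B,a)→(B,c,right)
state=B head=2 tape=ac[b]abba_   (B,b)→(A,a,left)
state=A head=1 tape=a[c]aabba_   (A,c)→(B,c,left)
state=B head=0 tape=[a]caabba_   (B,a)→(B,c,right)
state=B head=1 tape=c[c]aabba_   (B,c)→(A,b,right)
state=A head=2 tape=cb[a]abba_   (A,a)→(B,a,right)
state=B head=3 tape=cba[a]bba_   (B,a)→(B,c,right)
state=B head=4 tape=cbac[b]ba_   (B,b)→(A,a,left)
state=A head=3 tape=cba[c]aba_   (A,c)→(B,c,left)
state=B head=2 tape=cb[a]caba_   (B,a)→(B,c,right)
state=B head=3 tape=cbc[c]aba_   (B,c)→(A,b,right)
state=A head=4 tape=cbcb[a]ba_   (A,a)→(B,a,right)
state=B head=5 tape=cbcba[b]a_   (B,b)→(A,a,left)
state=A head=4 tape=cbcb[a]aa_   (A,a)→(B,a,right)
state=B head=5 tape=cbcba[a]a_   (B,a)→(B,c,right)
state=B head=6 tape=cbcbac[a]_   (B,a)→(B,c,right)
state=B head=7 tape=cbcbacc[_]   (B,_)→(H,c,left)
state=H head=6 tape=cbcbac[c]c
Cell 7 holds c when M halts.

c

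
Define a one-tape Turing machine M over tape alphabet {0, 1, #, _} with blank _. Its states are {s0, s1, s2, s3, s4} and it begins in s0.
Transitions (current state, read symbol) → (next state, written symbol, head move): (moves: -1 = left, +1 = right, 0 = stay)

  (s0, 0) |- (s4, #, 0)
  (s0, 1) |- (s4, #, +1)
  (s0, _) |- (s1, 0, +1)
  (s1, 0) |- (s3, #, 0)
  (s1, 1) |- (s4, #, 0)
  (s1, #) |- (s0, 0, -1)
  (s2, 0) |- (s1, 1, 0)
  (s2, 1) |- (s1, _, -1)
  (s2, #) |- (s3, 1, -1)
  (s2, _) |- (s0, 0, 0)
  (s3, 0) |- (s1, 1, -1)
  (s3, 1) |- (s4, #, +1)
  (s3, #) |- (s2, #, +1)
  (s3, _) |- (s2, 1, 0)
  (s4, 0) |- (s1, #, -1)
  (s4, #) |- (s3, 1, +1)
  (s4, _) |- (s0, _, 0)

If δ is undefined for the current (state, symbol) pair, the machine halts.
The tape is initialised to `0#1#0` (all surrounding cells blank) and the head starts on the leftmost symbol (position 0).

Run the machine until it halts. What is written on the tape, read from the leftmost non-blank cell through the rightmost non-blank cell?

s0 | _[0]#1#0   read 0 → write #, move 0, go to s4
s4 | _[#]#1#0   read # → write 1, move +1, go to s3
s3 | _1[#]1#0   read # → write #, move +1, go to s2
s2 | _1#[1]#0   read 1 → write _, move -1, go to s1
s1 | _1[#]_#0   read # → write 0, move -1, go to s0
s0 | _[1]0_#0   read 1 → write #, move +1, go to s4
s4 | _#[0]_#0   read 0 → write #, move -1, go to s1
s1 | _[#]#_#0   read # → write 0, move -1, go to s0
s0 | [_]0#_#0   read _ → write 0, move +1, go to s1
s1 | 0[0]#_#0   read 0 → write #, move 0, go to s3
s3 | 0[#]#_#0   read # → write #, move +1, go to s2
s2 | 0#[#]_#0   read # → write 1, move -1, go to s3
s3 | 0[#]1_#0   read # → write #, move +1, go to s2
s2 | 0#[1]_#0   read 1 → write _, move -1, go to s1
s1 | 0[#]__#0   read # → write 0, move -1, go to s0
s0 | [0]0__#0   read 0 → write #, move 0, go to s4
s4 | [#]0__#0   read # → write 1, move +1, go to s3
s3 | 1[0]__#0   read 0 → write 1, move -1, go to s1
s1 | [1]1__#0   read 1 → write #, move 0, go to s4
s4 | [#]1__#0   read # → write 1, move +1, go to s3
s3 | 1[1]__#0   read 1 → write #, move +1, go to s4
s4 | 1#[_]_#0   read _ → write _, move 0, go to s0
s0 | 1#[_]_#0   read _ → write 0, move +1, go to s1
s1 | 1#0[_]#0
The non-blank tape span at halt is 1#0_#0.

1#0_#0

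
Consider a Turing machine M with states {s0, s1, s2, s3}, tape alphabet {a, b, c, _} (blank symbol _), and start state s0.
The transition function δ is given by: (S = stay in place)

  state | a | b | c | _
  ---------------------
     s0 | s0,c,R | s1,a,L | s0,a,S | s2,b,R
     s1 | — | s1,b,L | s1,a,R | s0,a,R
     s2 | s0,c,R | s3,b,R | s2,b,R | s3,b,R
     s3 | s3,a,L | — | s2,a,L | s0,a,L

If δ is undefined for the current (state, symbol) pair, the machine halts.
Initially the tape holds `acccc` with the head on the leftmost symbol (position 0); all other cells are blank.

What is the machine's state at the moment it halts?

s0 | [a]cccc___   read a → write c, move R, go to s0
s0 | c[c]ccc___   read c → write a, move S, go to s0
s0 | c[a]ccc___   read a → write c, move R, go to s0
s0 | cc[c]cc___   read c → write a, move S, go to s0
s0 | cc[a]cc___   read a → write c, move R, go to s0
s0 | ccc[c]c___   read c → write a, move S, go to s0
s0 | ccc[a]c___   read a → write c, move R, go to s0
s0 | cccc[c]___   read c → write a, move S, go to s0
s0 | cccc[a]___   read a → write c, move R, go to s0
s0 | ccccc[_]__   read _ → write b, move R, go to s2
s2 | cccccb[_]_   read _ → write b, move R, go to s3
s3 | cccccbb[_]   read _ → write a, move L, go to s0
s0 | cccccb[b]a   read b → write a, move L, go to s1
s1 | ccccc[b]aa   read b → write b, move L, go to s1
s1 | cccc[c]baa   read c → write a, move R, go to s1
s1 | cccca[b]aa   read b → write b, move L, go to s1
s1 | cccc[a]baa
No transition is defined for (s1, a); M halts in state s1.

s1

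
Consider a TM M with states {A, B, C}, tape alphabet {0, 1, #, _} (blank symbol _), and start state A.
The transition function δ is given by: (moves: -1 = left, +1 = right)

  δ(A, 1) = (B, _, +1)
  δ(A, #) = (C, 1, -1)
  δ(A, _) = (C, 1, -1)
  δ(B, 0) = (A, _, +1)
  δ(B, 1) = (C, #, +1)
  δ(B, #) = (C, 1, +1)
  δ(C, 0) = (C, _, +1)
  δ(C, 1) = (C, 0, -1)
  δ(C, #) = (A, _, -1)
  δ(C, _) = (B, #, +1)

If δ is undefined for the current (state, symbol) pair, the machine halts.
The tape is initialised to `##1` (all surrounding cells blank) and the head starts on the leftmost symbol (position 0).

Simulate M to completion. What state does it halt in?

A | ___[#]#1__   read # → write 1, move -1, go to C
C | __[_]1#1__   read _ → write #, move +1, go to B
B | __#[1]#1__   read 1 → write #, move +1, go to C
C | __##[#]1__   read # → write _, move -1, go to A
A | __#[#]_1__   read # → write 1, move -1, go to C
C | __[#]1_1__   read # → write _, move -1, go to A
A | _[_]_1_1__   read _ → write 1, move -1, go to C
C | [_]1_1_1__   read _ → write #, move +1, go to B
B | #[1]_1_1__   read 1 → write #, move +1, go to C
C | ##[_]1_1__   read _ → write #, move +1, go to B
B | ###[1]_1__   read 1 → write #, move +1, go to C
C | ####[_]1__   read _ → write #, move +1, go to B
B | #####[1]__   read 1 → write #, move +1, go to C
C | ######[_]_   read _ → write #, move +1, go to B
B | #######[_]
No transition is defined for (B, _); M halts in state B.

B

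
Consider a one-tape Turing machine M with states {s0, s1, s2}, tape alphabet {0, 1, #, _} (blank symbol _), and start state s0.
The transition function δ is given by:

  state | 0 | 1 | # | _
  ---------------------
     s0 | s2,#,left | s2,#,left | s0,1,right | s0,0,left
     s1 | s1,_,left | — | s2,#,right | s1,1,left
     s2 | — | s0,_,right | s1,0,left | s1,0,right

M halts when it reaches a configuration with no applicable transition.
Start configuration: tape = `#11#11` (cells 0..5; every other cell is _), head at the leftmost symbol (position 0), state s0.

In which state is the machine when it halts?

state=s0 head=0 tape=[#]11#11_   (s0,#)→(s0,1,right)
state=s0 head=1 tape=1[1]1#11_   (s0,1)→(s2,#,left)
state=s2 head=0 tape=[1]#1#11_   (s2,1)→(s0,_,right)
state=s0 head=1 tape=_[#]1#11_   (s0,#)→(s0,1,right)
state=s0 head=2 tape=_1[1]#11_   (s0,1)→(s2,#,left)
state=s2 head=1 tape=_[1]##11_   (s2,1)→(s0,_,right)
state=s0 head=2 tape=__[#]#11_   (s0,#)→(s0,1,right)
state=s0 head=3 tape=__1[#]11_   (s0,#)→(s0,1,right)
state=s0 head=4 tape=__11[1]1_   (s0,1)→(s2,#,left)
state=s2 head=3 tape=__1[1]#1_   (s2,1)→(s0,_,right)
state=s0 head=4 tape=__1_[#]1_   (s0,#)→(s0,1,right)
state=s0 head=5 tape=__1_1[1]_   (s0,1)→(s2,#,left)
state=s2 head=4 tape=__1_[1]#_   (s2,1)→(s0,_,right)
state=s0 head=5 tape=__1__[#]_   (s0,#)→(s0,1,right)
state=s0 head=6 tape=__1__1[_]   (s0,_)→(s0,0,left)
state=s0 head=5 tape=__1__[1]0   (s0,1)→(s2,#,left)
state=s2 head=4 tape=__1_[_]#0   (s2,_)→(s1,0,right)
state=s1 head=5 tape=__1_0[#]0   (s1,#)→(s2,#,right)
state=s2 head=6 tape=__1_0#[0]
No transition is defined for (s2, 0); M halts in state s2.

s2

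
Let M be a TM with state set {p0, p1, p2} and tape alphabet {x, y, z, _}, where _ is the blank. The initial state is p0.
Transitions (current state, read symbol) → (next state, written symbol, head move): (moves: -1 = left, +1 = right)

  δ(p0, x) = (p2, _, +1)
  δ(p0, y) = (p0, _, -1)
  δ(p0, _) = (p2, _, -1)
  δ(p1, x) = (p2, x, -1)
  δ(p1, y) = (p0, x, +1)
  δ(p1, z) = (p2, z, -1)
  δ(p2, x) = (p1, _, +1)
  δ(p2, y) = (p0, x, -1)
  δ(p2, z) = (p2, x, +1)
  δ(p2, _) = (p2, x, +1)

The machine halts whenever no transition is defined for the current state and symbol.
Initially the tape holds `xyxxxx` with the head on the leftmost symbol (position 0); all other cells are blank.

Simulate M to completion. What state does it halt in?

p0 | _[x]yxxxx_   read x → write _, move +1, go to p2
p2 | __[y]xxxx_   read y → write x, move -1, go to p0
p0 | _[_]xxxxx_   read _ → write _, move -1, go to p2
p2 | [_]_xxxxx_   read _ → write x, move +1, go to p2
p2 | x[_]xxxxx_   read _ → write x, move +1, go to p2
p2 | xx[x]xxxx_   read x → write _, move +1, go to p1
p1 | xx_[x]xxx_   read x → write x, move -1, go to p2
p2 | xx[_]xxxx_   read _ → write x, move +1, go to p2
p2 | xxx[x]xxx_   read x → write _, move +1, go to p1
p1 | xxx_[x]xx_   read x → write x, move -1, go to p2
p2 | xxx[_]xxx_   read _ → write x, move +1, go to p2
p2 | xxxx[x]xx_   read x → write _, move +1, go to p1
p1 | xxxx_[x]x_   read x → write x, move -1, go to p2
p2 | xxxx[_]xx_   read _ → write x, move +1, go to p2
p2 | xxxxx[x]x_   read x → write _, move +1, go to p1
p1 | xxxxx_[x]_   read x → write x, move -1, go to p2
p2 | xxxxx[_]x_   read _ → write x, move +1, go to p2
p2 | xxxxxx[x]_   read x → write _, move +1, go to p1
p1 | xxxxxx_[_]
No transition is defined for (p1, _); M halts in state p1.

p1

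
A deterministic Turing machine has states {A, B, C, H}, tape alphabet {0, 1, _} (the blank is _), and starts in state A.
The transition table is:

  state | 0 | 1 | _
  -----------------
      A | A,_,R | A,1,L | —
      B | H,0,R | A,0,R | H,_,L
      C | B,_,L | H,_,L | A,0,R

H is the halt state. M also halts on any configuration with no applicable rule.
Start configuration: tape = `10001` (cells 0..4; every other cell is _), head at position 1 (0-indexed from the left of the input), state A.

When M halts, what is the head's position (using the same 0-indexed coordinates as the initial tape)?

3

state=A head=1 tape=1[0]001   (A,0)→(A,_,R)
state=A head=2 tape=1_[0]01   (A,0)→(A,_,R)
state=A head=3 tape=1__[0]1   (A,0)→(A,_,R)
state=A head=4 tape=1___[1]   (A,1)→(A,1,L)
state=A head=3 tape=1__[_]1
At halt the head is at cell 3.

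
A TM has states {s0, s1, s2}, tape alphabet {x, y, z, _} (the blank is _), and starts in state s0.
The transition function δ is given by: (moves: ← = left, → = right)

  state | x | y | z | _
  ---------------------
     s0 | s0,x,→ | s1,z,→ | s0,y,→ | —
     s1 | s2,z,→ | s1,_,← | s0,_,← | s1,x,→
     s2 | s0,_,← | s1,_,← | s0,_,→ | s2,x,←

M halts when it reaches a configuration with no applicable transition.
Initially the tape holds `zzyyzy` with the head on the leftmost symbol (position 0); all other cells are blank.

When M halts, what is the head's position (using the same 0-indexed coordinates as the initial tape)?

state=s0 head=0 tape=[z]zyyzy   (s0,z)→(s0,y,→)
state=s0 head=1 tape=y[z]yyzy   (s0,z)→(s0,y,→)
state=s0 head=2 tape=yy[y]yzy   (s0,y)→(s1,z,→)
state=s1 head=3 tape=yyz[y]zy   (s1,y)→(s1,_,←)
state=s1 head=2 tape=yy[z]_zy   (s1,z)→(s0,_,←)
state=s0 head=1 tape=y[y]__zy   (s0,y)→(s1,z,→)
state=s1 head=2 tape=yz[_]_zy   (s1,_)→(s1,x,→)
state=s1 head=3 tape=yzx[_]zy   (s1,_)→(s1,x,→)
state=s1 head=4 tape=yzxx[z]y   (s1,z)→(s0,_,←)
state=s0 head=3 tape=yzx[x]_y   (s0,x)→(s0,x,→)
state=s0 head=4 tape=yzxx[_]y
At halt the head is at cell 4.

4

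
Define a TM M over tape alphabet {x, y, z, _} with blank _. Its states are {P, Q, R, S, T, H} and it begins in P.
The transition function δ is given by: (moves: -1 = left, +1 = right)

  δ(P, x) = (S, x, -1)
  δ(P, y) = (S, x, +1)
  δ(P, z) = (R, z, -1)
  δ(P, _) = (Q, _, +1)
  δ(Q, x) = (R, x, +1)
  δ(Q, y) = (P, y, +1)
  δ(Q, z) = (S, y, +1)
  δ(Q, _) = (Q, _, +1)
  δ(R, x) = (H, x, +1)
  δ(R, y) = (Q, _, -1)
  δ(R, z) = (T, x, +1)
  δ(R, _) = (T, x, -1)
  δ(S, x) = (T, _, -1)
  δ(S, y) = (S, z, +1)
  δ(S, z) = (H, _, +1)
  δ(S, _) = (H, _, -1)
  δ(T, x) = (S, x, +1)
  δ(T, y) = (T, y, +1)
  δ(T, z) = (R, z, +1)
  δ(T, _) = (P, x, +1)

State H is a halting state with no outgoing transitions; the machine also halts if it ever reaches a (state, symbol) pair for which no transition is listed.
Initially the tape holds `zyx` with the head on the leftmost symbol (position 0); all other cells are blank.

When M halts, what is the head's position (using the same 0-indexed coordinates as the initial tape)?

2

state=P head=0 tape=___[z]yx_   (P,z)→(R,z,-1)
state=R head=-1 tape=__[_]zyx_   (R,_)→(T,x,-1)
state=T head=-2 tape=_[_]xzyx_   (T,_)→(P,x,+1)
state=P head=-1 tape=_x[x]zyx_   (P,x)→(S,x,-1)
state=S head=-2 tape=_[x]xzyx_   (S,x)→(T,_,-1)
state=T head=-3 tape=[_]_xzyx_   (T,_)→(P,x,+1)
state=P head=-2 tape=x[_]xzyx_   (P,_)→(Q,_,+1)
state=Q head=-1 tape=x_[x]zyx_   (Q,x)→(R,x,+1)
state=R head=0 tape=x_x[z]yx_   (R,z)→(T,x,+1)
state=T head=1 tape=x_xx[y]x_   (T,y)→(T,y,+1)
state=T head=2 tape=x_xxy[x]_   (T,x)→(S,x,+1)
state=S head=3 tape=x_xxyx[_]   (S,_)→(H,_,-1)
state=H head=2 tape=x_xxy[x]_
At halt the head is at cell 2.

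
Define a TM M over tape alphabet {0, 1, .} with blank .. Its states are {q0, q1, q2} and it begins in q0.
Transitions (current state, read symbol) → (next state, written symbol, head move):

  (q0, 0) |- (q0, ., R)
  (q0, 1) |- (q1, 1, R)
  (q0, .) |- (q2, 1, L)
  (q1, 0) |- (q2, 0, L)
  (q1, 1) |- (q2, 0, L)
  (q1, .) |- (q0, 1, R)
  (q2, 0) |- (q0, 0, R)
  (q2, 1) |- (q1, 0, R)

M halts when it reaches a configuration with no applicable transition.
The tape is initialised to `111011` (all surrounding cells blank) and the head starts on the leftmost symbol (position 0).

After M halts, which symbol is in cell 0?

q0 | [1]11011.   read 1 → write 1, move R, go to q1
q1 | 1[1]1011.   read 1 → write 0, move L, go to q2
q2 | [1]01011.   read 1 → write 0, move R, go to q1
q1 | 0[0]1011.   read 0 → write 0, move L, go to q2
q2 | [0]01011.   read 0 → write 0, move R, go to q0
q0 | 0[0]1011.   read 0 → write ., move R, go to q0
q0 | 0.[1]011.   read 1 → write 1, move R, go to q1
q1 | 0.1[0]11.   read 0 → write 0, move L, go to q2
q2 | 0.[1]011.   read 1 → write 0, move R, go to q1
q1 | 0.0[0]11.   read 0 → write 0, move L, go to q2
q2 | 0.[0]011.   read 0 → write 0, move R, go to q0
q0 | 0.0[0]11.   read 0 → write ., move R, go to q0
q0 | 0.0.[1]1.   read 1 → write 1, move R, go to q1
q1 | 0.0.1[1].   read 1 → write 0, move L, go to q2
q2 | 0.0.[1]0.   read 1 → write 0, move R, go to q1
q1 | 0.0.0[0].   read 0 → write 0, move L, go to q2
q2 | 0.0.[0]0.   read 0 → write 0, move R, go to q0
q0 | 0.0.0[0].   read 0 → write ., move R, go to q0
q0 | 0.0.0.[.]   read . → write 1, move L, go to q2
q2 | 0.0.0[.]1
Cell 0 holds 0 when M halts.

0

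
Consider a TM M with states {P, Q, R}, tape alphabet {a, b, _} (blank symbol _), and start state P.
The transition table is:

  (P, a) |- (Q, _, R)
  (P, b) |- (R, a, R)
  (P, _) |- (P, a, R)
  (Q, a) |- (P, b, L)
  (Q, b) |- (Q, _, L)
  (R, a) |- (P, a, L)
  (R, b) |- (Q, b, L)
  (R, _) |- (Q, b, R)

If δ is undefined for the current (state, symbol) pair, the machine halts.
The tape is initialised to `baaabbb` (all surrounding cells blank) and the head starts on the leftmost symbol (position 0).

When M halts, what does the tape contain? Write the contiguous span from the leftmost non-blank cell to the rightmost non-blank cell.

aa__bbb

state=P head=0 tape=[b]aaabbb   (P,b)→(R,a,R)
state=R head=1 tape=a[a]aabbb   (R,a)→(P,a,L)
state=P head=0 tape=[a]aaabbb   (P,a)→(Q,_,R)
state=Q head=1 tape=_[a]aabbb   (Q,a)→(P,b,L)
state=P head=0 tape=[_]baabbb   (P,_)→(P,a,R)
state=P head=1 tape=a[b]aabbb   (P,b)→(R,a,R)
state=R head=2 tape=aa[a]abbb   (R,a)→(P,a,L)
state=P head=1 tape=a[a]aabbb   (P,a)→(Q,_,R)
state=Q head=2 tape=a_[a]abbb   (Q,a)→(P,b,L)
state=P head=1 tape=a[_]babbb   (P,_)→(P,a,R)
state=P head=2 tape=aa[b]abbb   (P,b)→(R,a,R)
state=R head=3 tape=aaa[a]bbb   (R,a)→(P,a,L)
state=P head=2 tape=aa[a]abbb   (P,a)→(Q,_,R)
state=Q head=3 tape=aa_[a]bbb   (Q,a)→(P,b,L)
state=P head=2 tape=aa[_]bbbb   (P,_)→(P,a,R)
state=P head=3 tape=aaa[b]bbb   (P,b)→(R,a,R)
state=R head=4 tape=aaaa[b]bb   (R,b)→(Q,b,L)
state=Q head=3 tape=aaa[a]bbb   (Q,a)→(P,b,L)
state=P head=2 tape=aa[a]bbbb   (P,a)→(Q,_,R)
state=Q head=3 tape=aa_[b]bbb   (Q,b)→(Q,_,L)
state=Q head=2 tape=aa[_]_bbb
The non-blank tape span at halt is aa__bbb.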